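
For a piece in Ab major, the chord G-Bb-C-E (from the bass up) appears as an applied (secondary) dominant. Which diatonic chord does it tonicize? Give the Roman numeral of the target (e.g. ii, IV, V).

vi

The chord is a dominant seventh chord on C.
A dominant resolves down a perfect fifth: C → F. In Ab major, F is scale degree 6, i.e. vi.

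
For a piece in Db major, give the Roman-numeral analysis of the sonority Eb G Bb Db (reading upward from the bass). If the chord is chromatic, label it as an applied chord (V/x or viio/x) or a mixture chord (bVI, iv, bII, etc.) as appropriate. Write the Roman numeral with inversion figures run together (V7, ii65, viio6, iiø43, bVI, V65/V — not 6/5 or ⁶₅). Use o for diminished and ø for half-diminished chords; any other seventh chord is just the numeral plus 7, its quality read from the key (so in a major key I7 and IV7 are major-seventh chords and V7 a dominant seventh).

Stacked in thirds the chord is Eb-G-Bb-Db: a dominant seventh chord on Eb.
Eb is not a diatonic chord root with this quality in Db major, but it lies a perfect fifth above Ab (V), so the chord functions as an applied dominant of V.

V7/V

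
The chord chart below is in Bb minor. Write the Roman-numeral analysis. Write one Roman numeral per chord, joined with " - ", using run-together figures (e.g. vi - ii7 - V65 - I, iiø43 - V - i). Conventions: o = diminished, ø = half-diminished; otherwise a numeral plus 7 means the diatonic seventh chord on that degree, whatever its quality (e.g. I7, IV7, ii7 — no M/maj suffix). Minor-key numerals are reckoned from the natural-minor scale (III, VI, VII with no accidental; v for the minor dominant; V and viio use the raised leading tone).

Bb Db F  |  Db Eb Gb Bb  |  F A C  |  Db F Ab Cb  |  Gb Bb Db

i - iv42 - V - V7/VI - VI

Bb-Db-F: root Bb is the tonic; minor triad there is i.
Db-Eb-Gb-Bb: minor seventh chord on Eb = scale degree 4 → iv42.
F-A-C: root F is the dominant; major triad there is V.
Db-F-Ab-Cb is the secondary dominant of VI (dominant seventh chord on Db): V7/VI.
Gb-Bb-Db: root Gb is the submediant; major triad there is VI.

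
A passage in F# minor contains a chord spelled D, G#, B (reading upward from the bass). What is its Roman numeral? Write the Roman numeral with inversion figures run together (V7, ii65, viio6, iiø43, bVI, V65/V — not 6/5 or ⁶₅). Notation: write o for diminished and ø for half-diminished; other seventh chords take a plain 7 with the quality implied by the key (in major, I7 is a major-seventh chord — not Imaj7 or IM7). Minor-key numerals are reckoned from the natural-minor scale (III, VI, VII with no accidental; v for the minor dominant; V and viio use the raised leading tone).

iio64

The pitches G#-B-D form a diminished triad rooted on G#.
G# is scale degree 2 in F# minor, and a diminished triad on that degree is written iio.
With D in the bass the chord is in second inversion, so the figured bass is 64.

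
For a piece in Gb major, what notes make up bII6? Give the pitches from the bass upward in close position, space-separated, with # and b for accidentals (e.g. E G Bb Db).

Cb Ebb Abb

Scale degree 2 in Gb major is Ab; lowering it a half step gives Abb. bII6 is the Neapolitan sixth — a major triad on the lowered second degree, here in its customary first inversion.
So the chord is Abb-Cb-Ebb.
The figured bass 6 indicates first inversion, placing the third (Cb) in the bass: Cb-Ebb-Abb.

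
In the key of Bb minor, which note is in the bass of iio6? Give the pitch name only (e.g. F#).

iio in Bb minor has root C; the chord is C-Eb-Gb.
The figure 6 means first inversion — the third is in the bass.

Eb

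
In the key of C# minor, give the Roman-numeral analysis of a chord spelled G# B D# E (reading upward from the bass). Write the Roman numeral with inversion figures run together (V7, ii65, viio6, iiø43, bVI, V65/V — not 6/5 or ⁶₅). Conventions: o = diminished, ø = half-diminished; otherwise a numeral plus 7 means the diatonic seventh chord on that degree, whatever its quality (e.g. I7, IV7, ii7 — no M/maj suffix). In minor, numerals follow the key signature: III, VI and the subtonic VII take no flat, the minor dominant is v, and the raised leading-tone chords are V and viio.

The pitches E-G#-B-D# form a major seventh chord rooted on E.
E is scale degree 3 in C# minor, and a major seventh chord on that degree is written III7.
With G# in the bass the chord is in first inversion, so the figured bass is 65.

III65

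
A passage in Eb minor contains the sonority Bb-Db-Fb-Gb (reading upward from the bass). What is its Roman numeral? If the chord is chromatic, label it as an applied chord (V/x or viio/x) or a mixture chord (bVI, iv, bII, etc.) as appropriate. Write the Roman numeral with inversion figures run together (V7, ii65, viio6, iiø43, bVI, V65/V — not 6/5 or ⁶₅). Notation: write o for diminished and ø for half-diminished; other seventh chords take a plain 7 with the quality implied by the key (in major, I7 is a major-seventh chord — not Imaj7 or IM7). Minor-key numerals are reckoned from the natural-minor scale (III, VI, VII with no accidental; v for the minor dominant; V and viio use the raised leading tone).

V65/VI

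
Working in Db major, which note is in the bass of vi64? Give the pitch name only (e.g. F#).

vi in Db major has root Bb; the chord is Bb-Db-F.
The figure 64 means second inversion — the fifth is in the bass.

F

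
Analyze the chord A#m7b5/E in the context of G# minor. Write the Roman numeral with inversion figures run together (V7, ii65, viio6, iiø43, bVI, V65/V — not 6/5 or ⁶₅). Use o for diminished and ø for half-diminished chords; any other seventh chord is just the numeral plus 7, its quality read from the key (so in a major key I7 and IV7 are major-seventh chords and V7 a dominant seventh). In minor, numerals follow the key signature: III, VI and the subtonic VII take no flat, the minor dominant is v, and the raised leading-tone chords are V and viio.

Stacked in thirds the chord is A#-C#-E-G#: a half-diminished seventh chord on A#.
In G# minor, A# is the supertonic; the diatonic half-diminished seventh chord there is iiø7.
With E in the bass the chord is in second inversion, so the figured bass is 43.

iiø43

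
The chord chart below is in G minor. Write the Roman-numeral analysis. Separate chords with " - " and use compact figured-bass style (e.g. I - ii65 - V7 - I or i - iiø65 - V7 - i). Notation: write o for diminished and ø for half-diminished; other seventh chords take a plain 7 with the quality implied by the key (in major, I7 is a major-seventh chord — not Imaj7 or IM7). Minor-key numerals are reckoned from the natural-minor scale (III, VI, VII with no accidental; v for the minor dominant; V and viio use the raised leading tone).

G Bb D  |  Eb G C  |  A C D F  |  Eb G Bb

i - iv6 - v43 - VI

G-Bb-D has root G, degree 1 in G minor, so i.
Eb-G-C: root C is the subdominant; minor triad there is iv6.
A-C-D-F: minor seventh chord on D = scale degree 5 → v43.
Eb-G-Bb has root Eb, degree 6 in G minor, so VI.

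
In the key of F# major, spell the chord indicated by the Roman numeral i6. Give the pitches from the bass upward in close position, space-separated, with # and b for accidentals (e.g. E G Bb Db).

i6 is the minor tonic, borrowed from the parallel minor. In F# major that root is F#.
So the chord is F#-A-C#, a minor triad.
With the 6 figure the chord is in first inversion; from the bass A upward in close position it reads A-C#-F#.

A C# F#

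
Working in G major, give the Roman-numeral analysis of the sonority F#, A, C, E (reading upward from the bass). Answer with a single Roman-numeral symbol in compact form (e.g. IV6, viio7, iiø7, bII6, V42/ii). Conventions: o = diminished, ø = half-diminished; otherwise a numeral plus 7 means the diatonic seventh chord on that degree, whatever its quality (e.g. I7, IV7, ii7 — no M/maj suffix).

Stacked in thirds the chord is F#-A-C-E: a half-diminished seventh chord on F#.
F# is scale degree 7 in G major, and a half-diminished seventh chord on that degree is written viiø7.

viiø7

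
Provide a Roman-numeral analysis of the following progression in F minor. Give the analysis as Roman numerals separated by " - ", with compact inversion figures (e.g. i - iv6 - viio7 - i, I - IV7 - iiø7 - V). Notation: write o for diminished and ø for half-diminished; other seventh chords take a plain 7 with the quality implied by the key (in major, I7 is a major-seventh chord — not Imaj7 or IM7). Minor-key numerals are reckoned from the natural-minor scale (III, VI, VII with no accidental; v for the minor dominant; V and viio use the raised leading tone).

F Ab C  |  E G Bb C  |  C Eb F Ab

i - V65 - i43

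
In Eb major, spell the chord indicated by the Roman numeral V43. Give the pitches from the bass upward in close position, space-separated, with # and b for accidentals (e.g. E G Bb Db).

In Eb major, the fifth degree is Bb, and the diatonic chord built there is a dominant seventh chord.
Stacking thirds from Bb gives Bb-D-F-Ab.
With the 43 figure the chord is in second inversion; from the bass F upward in close position it reads F-Ab-Bb-D.

F Ab Bb D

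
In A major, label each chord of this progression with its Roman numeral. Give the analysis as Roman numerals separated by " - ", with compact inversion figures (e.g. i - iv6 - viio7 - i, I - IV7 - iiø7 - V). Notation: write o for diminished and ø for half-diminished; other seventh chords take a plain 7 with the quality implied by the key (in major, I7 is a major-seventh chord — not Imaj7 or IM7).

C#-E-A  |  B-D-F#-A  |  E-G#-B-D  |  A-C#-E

I6 - ii7 - V7 - I

C#-E-A has root A, degree 1 in A major, so I6.
B-D-F#-A: root B is the supertonic; minor seventh chord there is ii7.
E-G#-B-D: dominant seventh chord on E = scale degree 5 → V7.
A-C#-E has root A, degree 1 in A major, so I.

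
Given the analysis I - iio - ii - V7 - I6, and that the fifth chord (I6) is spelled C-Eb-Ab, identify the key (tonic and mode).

The chord Ab/C is a major triad rooted on Ab; its label is I6.
If Ab is scale degree 1 and the mode makes that degree carry a major triad, the tonic is Ab and the mode is major.

Ab major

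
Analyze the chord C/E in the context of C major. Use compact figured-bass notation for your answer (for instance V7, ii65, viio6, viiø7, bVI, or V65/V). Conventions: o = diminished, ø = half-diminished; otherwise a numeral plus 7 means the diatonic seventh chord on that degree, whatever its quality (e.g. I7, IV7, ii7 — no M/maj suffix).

Stacked in thirds the chord is C-E-G: a major triad on C.
In C major, C is the tonic; the diatonic major triad there is I.
With E in the bass the chord is in first inversion, so the figured bass is 6.

I6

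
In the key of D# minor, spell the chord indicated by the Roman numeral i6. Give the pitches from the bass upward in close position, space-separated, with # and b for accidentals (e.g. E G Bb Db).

The numeral's case and figure indicate a minor triad. In D# minor its root, scale degree 1, is D#.
That chord is spelled D#-F#-A#.
The figured bass 6 indicates first inversion, placing the third (F#) in the bass: F#-A#-D#.

F# A# D#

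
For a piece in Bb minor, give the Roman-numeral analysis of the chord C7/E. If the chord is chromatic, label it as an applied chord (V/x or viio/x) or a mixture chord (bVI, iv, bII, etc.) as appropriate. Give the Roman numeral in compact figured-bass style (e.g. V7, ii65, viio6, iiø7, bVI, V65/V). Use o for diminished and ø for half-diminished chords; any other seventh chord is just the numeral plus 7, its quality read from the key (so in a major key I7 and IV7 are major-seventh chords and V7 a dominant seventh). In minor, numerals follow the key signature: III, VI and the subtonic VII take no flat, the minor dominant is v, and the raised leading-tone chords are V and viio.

Stacked in thirds the chord is C-E-G-Bb: a dominant seventh chord on C.
C is not a diatonic chord root with this quality in Bb minor, but it lies a perfect fifth above F (V), so the chord functions as an applied dominant of V.
With E in the bass the chord is in first inversion, so the figured bass is 65.

V65/V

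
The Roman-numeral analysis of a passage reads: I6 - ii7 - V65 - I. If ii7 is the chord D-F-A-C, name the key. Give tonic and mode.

The anchor chord is a minor seventh chord on D, labeled ii7.
If D is scale degree 2 and the mode makes that degree carry a minor seventh chord, the tonic is C and the mode is major.

C major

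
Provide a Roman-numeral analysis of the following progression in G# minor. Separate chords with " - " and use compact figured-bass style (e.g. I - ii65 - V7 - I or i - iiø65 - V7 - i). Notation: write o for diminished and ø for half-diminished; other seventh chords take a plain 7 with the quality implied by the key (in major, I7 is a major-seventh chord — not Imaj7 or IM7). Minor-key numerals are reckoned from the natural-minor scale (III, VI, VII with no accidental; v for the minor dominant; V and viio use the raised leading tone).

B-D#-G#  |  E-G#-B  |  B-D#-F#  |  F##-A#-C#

i6 - VI - III - viio

B-D#-G#: root G# is the tonic; minor triad there is i6.
E-G#-B: root E is the submediant; major triad there is VI.
B-D#-F#: major triad on B = scale degree 3 → III.
F##-A#-C#: diminished triad on F## = scale degree 7 → viio.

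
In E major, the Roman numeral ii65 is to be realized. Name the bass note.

A

ii in E major has root F#; the chord is F#-A-C#-E.
The figure 65 means first inversion — the third is in the bass.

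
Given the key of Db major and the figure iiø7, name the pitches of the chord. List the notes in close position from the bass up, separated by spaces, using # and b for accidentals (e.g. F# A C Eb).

iiø7 is the half-diminished supertonic seventh, borrowed from the parallel minor. In Db major that root is Eb.
So the chord is Eb-Gb-Bbb-Db.

Eb Gb Bbb Db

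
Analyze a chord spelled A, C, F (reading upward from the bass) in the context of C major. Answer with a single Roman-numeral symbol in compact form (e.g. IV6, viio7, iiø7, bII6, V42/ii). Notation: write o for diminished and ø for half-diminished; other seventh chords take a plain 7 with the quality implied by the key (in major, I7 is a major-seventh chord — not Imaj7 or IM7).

IV6

The pitches F-A-C form a major triad rooted on F.
In C major, F is the subdominant; the diatonic major triad there is IV.
With A in the bass the chord is in first inversion, so the figured bass is 6.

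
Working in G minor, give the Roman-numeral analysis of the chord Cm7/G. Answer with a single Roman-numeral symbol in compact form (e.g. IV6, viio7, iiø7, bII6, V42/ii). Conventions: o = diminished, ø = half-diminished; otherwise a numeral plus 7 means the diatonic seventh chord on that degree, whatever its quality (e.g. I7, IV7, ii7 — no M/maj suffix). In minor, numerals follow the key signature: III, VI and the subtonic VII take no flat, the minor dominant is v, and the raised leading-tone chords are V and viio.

The pitches C-Eb-G-Bb form a minor seventh chord rooted on C.
In G minor, C is the subdominant; the diatonic minor seventh chord there is iv7.
With G in the bass the chord is in second inversion, so the figured bass is 43.

iv43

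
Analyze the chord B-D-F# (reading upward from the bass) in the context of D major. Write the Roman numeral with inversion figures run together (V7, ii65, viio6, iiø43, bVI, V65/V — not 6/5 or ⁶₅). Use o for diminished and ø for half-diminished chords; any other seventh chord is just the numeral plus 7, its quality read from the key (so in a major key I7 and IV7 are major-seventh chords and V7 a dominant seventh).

Stacked in thirds the chord is B-D-F#: a minor triad on B.
In D major, B is the submediant; the diatonic minor triad there is vi.

vi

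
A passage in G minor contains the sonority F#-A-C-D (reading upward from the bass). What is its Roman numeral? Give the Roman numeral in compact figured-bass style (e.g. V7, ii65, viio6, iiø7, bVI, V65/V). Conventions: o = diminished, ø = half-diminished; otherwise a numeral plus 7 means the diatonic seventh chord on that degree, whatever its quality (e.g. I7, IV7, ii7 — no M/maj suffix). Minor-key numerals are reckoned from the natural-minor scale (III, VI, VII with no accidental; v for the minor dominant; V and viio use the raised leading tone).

The pitches D-F#-A-C form a dominant seventh chord rooted on D.
D is scale degree 5 in G minor, and a dominant seventh chord on that degree is written V7.
With F# in the bass the chord is in first inversion, so the figured bass is 65.

V65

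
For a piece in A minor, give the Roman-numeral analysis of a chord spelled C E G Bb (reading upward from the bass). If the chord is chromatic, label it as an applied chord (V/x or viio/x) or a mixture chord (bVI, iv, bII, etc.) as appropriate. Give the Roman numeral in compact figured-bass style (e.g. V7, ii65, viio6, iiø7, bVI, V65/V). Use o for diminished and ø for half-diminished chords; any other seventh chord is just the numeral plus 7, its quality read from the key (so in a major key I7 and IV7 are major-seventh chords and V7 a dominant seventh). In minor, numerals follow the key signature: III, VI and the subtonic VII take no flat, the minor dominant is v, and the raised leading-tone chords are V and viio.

V7/VI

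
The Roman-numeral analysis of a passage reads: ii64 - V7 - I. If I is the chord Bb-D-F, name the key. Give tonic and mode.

Bb major

I is given as Bb-D-F — a major triad with root Bb.
If Bb is scale degree 1 and the mode makes that degree carry a major triad, the tonic is Bb and the mode is major.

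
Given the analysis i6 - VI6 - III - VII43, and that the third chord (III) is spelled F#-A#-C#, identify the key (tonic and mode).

D# minor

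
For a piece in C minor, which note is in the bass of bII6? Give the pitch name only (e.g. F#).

bII in C minor has root Db; the chord is Db-F-Ab.
The figure 6 means first inversion — the third is in the bass.

F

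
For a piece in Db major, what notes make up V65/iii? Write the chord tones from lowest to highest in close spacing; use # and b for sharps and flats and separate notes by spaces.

E G Bb C

V65/iii is a secondary dominant — the dominant seventh of iii. iii in Db major is F, so the applied chord's root is C, a perfect fifth above.
Building a dominant seventh chord on C gives C-E-G-Bb.
With the 65 figure the chord is in first inversion; from the bass E upward in close position it reads E-G-Bb-C.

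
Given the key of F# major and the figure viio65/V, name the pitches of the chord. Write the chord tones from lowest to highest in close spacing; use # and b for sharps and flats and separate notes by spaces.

viio65/V is a secondary leading-tone chord. The target V is C# in F# major; the applied chord is rooted a semitone below, on B#.
Building a fully diminished seventh chord on B# gives B#-D#-F#-A.
With the 65 figure the chord is in first inversion; from the bass D# upward in close position it reads D#-F#-A-B#.

D# F# A B#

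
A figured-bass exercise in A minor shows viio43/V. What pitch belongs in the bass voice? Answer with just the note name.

A

The applied chord viio43/V is rooted on D#: D#-F#-A-C.
The figure 43 means second inversion — the fifth is in the bass.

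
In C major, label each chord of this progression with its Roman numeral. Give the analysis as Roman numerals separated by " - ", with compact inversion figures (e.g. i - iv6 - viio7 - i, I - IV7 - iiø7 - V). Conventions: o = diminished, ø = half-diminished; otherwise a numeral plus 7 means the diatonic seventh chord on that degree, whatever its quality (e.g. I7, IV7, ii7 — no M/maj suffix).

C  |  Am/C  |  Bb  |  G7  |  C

C has root C, degree 1 in C major, so I.
Am/C: root A is the submediant; minor triad there is vi6.
Bb: major triad on Bb — chromatic; bVII (borrowed from the parallel minor).
G7: dominant seventh chord on G = scale degree 5 → V7.
C has root C, degree 1 in C major, so I.

I - vi6 - bVII - V7 - I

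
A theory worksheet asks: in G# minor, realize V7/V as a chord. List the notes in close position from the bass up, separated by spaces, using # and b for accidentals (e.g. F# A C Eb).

A# C## E# G#

V7/V is a secondary dominant — the dominant seventh of V. V in G# minor is D#, so the applied chord's root is A#, a perfect fifth above.
Building a dominant seventh chord on A# gives A#-C##-E#-G#.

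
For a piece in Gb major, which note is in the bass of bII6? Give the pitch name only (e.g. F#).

Cb

bII in Gb major has root Abb; the chord is Abb-Cb-Ebb.
The figure 6 means first inversion — the third is in the bass.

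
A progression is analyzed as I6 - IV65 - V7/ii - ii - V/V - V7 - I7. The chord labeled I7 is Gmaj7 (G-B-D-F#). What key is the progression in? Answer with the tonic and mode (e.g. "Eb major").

The chord Gmaj7 is a major seventh chord rooted on G; its label is I7.
If G is scale degree 1 and the mode makes that degree carry a major seventh chord, the tonic is G and the mode is major.

G major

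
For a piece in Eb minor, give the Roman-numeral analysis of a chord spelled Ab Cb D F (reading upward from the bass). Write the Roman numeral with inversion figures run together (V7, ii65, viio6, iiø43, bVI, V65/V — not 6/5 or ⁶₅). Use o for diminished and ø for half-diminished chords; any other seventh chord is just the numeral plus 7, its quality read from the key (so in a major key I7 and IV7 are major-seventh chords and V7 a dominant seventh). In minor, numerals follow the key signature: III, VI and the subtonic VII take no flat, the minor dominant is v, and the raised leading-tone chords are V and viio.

Stacked in thirds the chord is D-F-Ab-Cb: a fully diminished seventh chord on D.
D is scale degree 7 in Eb minor, and a fully diminished seventh chord on that degree is written viio7.
With Ab in the bass the chord is in second inversion, so the figured bass is 43.

viio43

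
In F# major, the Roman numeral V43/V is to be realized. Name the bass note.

The applied chord V43/V is rooted on G#: G#-B#-D#-F#.
The figure 43 means second inversion — the fifth is in the bass.

D#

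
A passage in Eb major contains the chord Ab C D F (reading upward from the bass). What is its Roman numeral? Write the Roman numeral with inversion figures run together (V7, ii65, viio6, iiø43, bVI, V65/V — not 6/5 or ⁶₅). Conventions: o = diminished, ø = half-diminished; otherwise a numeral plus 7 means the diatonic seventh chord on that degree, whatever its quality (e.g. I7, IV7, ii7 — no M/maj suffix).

viiø43

The pitches D-F-Ab-C form a half-diminished seventh chord rooted on D.
D is scale degree 7 in Eb major, and a half-diminished seventh chord on that degree is written viiø7.
With Ab in the bass the chord is in second inversion, so the figured bass is 43.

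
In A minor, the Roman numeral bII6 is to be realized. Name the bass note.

D

bII in A minor has root Bb; the chord is Bb-D-F.
The figure 6 means first inversion — the third is in the bass.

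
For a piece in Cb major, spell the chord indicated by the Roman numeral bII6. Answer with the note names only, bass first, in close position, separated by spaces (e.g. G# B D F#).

Fb Abb Dbb

Scale degree 2 in Cb major is Db; lowering it a half step gives Dbb. bII6 is the Neapolitan sixth — a major triad on the lowered second degree, here in its customary first inversion.
So the chord is Dbb-Fb-Abb.
With the 6 figure the chord is in first inversion; from the bass Fb upward in close position it reads Fb-Abb-Dbb.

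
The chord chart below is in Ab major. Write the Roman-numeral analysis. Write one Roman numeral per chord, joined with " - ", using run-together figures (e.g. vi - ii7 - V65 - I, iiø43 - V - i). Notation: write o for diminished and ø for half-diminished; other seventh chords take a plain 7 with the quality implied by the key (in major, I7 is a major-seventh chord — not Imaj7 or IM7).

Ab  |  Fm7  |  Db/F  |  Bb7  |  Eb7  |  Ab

I - vi7 - IV6 - V7/V - V7 - I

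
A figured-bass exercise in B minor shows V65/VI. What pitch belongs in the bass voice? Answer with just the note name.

F#

The applied chord V65/VI is rooted on D: D-F#-A-C.
The figure 65 means first inversion — the third is in the bass.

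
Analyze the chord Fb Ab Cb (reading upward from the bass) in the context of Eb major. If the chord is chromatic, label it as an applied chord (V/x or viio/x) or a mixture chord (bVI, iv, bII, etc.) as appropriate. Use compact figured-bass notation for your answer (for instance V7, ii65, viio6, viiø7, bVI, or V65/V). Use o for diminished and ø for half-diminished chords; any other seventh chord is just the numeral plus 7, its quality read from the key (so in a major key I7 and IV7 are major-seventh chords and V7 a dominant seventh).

bII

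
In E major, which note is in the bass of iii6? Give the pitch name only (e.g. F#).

B

iii in E major has root G#; the chord is G#-B-D#.
The figure 6 means first inversion — the third is in the bass.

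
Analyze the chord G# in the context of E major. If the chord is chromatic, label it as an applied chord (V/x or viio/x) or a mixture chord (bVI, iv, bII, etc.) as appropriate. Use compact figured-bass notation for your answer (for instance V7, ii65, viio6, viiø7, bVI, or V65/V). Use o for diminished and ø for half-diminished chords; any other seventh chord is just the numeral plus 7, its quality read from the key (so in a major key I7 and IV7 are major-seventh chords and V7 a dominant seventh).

V/vi

Stacked in thirds the chord is G#-B#-D#: a major triad on G#.
G# is not a diatonic chord root with this quality in E major, but it lies a perfect fifth above C# (vi), so the chord functions as an applied dominant of vi.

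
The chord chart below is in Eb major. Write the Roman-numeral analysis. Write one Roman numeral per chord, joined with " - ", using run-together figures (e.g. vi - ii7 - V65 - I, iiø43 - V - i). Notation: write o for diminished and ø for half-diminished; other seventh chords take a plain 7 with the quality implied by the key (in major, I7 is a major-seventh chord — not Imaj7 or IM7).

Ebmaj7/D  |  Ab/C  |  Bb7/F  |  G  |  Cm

I42 - IV6 - V43 - V/vi - vi

Ebmaj7/D has root Eb, degree 1 in Eb major, so I42.
Ab/C has root Ab, degree 4 in Eb major, so IV6.
Bb7/F: root Bb is the dominant; dominant seventh chord there is V43.
G: a major triad on G, the applied dominant of vi → V/vi.
Cm: root C is the submediant; minor triad there is vi.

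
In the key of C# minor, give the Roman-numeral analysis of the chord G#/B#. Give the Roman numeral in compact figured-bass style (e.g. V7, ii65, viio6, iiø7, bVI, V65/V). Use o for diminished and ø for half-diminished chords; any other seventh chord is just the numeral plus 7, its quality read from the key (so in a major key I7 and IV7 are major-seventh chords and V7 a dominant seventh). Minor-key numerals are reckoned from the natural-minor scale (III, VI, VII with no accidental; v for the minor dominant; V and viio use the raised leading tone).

V6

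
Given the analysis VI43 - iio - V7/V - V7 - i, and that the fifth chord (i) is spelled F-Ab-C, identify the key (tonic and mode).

F minor

The chord Fm is a minor triad rooted on F; its label is i.
If F is scale degree 1 and the mode makes that degree carry a minor triad, the tonic is F and the mode is minor.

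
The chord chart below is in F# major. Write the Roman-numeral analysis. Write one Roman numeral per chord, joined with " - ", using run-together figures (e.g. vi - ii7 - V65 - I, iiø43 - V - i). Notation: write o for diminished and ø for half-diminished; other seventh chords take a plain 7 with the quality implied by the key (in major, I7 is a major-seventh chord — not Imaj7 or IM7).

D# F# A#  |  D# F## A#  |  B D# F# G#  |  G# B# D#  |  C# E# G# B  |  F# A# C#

vi - V/ii - ii65 - V/V - V7 - I

D#-F#-A#: minor triad on D# = scale degree 6 → vi.
D#-F##-A#: chromatic; D# is V of ii, so V/ii.
B-D#-F#-G# has root G#, degree 2 in F# major, so ii65.
G#-B#-D#: chromatic; G# is V of V, so V/V.
C#-E#-G#-B: dominant seventh chord on C# = scale degree 5 → V7.
F#-A#-C#: root F# is the tonic; major triad there is I.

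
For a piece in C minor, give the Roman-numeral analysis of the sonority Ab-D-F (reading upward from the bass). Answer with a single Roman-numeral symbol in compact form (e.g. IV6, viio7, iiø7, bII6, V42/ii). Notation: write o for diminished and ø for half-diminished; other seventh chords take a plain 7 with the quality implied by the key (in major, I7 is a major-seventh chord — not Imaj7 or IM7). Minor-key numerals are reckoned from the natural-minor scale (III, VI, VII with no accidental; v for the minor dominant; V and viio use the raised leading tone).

iio64

The pitches D-F-Ab form a diminished triad rooted on D.
D is scale degree 2 in C minor, and a diminished triad on that degree is written iio.
With Ab in the bass the chord is in second inversion, so the figured bass is 64.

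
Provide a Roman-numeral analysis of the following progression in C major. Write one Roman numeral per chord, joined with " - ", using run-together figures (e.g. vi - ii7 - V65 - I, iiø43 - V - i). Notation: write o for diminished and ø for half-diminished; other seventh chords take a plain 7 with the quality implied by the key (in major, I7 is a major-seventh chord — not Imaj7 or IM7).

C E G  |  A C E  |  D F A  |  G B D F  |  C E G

C-E-G: major triad on C = scale degree 1 → I.
A-C-E: root A is the submediant; minor triad there is vi.
D-F-A: minor triad on D = scale degree 2 → ii.
G-B-D-F has root G, degree 5 in C major, so V7.
C-E-G: major triad on C = scale degree 1 → I.

I - vi - ii - V7 - I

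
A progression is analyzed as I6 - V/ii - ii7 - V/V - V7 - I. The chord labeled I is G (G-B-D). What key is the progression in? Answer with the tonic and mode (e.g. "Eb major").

I is given as G-B-D — a major triad with root G.
If G is scale degree 1 and the mode makes that degree carry a major triad, the tonic is G and the mode is major.

G major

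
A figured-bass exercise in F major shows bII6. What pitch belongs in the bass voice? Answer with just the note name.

bII in F major has root Gb; the chord is Gb-Bb-Db.
The figure 6 means first inversion — the third is in the bass.

Bb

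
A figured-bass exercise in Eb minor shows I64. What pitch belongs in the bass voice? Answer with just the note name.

Bb

I in Eb minor has root Eb; the chord is Eb-G-Bb.
The figure 64 means second inversion — the fifth is in the bass.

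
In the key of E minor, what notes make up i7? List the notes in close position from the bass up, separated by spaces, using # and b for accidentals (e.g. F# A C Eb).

The numeral's case and figure indicate a minor seventh chord. In E minor its root, scale degree 1, is E.
That chord is spelled E-G-B-D.

E G B D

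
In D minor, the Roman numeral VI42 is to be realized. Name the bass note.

A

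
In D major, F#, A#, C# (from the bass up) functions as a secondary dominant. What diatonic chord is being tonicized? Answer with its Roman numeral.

vi

The chord is a major triad on F#.
A dominant resolves down a perfect fifth: F# → B. In D major, B is scale degree 6, i.e. vi.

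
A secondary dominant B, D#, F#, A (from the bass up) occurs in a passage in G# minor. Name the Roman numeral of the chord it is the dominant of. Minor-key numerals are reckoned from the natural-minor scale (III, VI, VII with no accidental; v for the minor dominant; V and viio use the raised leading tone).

The chord is a dominant seventh chord on B.
A dominant resolves down a perfect fifth: B → E. In G# minor, E is scale degree 6, i.e. VI.

VI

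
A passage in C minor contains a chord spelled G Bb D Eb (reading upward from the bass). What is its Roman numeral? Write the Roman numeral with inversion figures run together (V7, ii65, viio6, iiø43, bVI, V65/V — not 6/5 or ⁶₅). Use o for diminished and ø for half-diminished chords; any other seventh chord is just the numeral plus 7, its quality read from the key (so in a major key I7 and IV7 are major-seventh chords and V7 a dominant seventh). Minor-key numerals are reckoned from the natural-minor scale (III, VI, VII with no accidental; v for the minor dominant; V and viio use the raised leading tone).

The pitches Eb-G-Bb-D form a major seventh chord rooted on Eb.
Eb is scale degree 3 in C minor, and a major seventh chord on that degree is written III7.
With G in the bass the chord is in first inversion, so the figured bass is 65.

III65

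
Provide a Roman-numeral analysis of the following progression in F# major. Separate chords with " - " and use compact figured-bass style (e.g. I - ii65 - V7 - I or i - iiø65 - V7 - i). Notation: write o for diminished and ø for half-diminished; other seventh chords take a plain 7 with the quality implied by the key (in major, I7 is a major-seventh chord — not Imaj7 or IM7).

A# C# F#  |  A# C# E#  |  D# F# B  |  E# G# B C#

I6 - iii - IV6 - V65

A#-C#-F#: major triad on F# = scale degree 1 → I6.
A#-C#-E# has root A#, degree 3 in F# major, so iii.
D#-F#-B: root B is the subdominant; major triad there is IV6.
E#-G#-B-C#: root C# is the dominant; dominant seventh chord there is V65.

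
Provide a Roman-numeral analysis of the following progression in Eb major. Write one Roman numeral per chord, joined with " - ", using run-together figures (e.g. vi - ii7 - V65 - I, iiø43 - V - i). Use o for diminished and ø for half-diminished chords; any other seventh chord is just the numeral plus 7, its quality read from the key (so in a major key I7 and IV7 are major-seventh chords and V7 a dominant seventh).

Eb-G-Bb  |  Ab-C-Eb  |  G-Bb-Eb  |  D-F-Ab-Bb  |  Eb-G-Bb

Eb-G-Bb: root Eb is the tonic; major triad there is I.
Ab-C-Eb: major triad on Ab = scale degree 4 → IV.
G-Bb-Eb: root Eb is the tonic; major triad there is I6.
D-F-Ab-Bb has root Bb, degree 5 in Eb major, so V65.
Eb-G-Bb has root Eb, degree 1 in Eb major, so I.

I - IV - I6 - V65 - I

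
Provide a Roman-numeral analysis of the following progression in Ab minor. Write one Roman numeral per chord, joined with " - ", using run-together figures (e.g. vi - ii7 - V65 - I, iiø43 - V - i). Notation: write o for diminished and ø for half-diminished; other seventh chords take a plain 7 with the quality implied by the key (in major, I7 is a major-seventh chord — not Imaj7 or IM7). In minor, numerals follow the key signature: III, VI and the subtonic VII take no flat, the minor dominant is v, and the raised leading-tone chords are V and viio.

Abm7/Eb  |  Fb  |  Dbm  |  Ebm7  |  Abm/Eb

i43 - VI - iv - v7 - i64

Abm7/Eb: root Ab is the tonic; minor seventh chord there is i43.
Fb: root Fb is the submediant; major triad there is VI.
Dbm has root Db, degree 4 in Ab minor, so iv.
Ebm7 has root Eb, degree 5 in Ab minor, so v7.
Abm/Eb has root Ab, degree 1 in Ab minor, so i64.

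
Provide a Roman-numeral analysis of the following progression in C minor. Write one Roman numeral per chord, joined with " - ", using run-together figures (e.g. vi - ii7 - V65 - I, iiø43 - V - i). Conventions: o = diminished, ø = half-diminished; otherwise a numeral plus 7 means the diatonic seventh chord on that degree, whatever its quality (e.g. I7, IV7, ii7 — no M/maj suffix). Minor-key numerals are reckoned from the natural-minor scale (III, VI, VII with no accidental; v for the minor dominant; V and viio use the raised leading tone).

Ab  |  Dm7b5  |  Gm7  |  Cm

VI - iiø7 - v7 - i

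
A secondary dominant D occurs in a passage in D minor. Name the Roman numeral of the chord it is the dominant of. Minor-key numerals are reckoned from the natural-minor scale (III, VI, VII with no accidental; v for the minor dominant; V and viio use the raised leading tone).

iv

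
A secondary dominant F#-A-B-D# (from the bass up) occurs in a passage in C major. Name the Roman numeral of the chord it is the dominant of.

The chord is a dominant seventh chord on B.
A dominant resolves down a perfect fifth: B → E. In C major, E is scale degree 3, i.e. iii.

iii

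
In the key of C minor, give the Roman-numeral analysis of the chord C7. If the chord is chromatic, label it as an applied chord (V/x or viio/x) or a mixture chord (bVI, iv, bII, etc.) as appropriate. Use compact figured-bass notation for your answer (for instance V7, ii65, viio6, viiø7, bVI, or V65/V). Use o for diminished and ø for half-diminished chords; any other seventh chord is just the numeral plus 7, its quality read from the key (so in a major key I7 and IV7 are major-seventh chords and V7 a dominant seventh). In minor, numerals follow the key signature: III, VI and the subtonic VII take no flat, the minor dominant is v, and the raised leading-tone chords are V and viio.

Stacked in thirds the chord is C-E-G-Bb: a dominant seventh chord on C.
C is not a diatonic chord root with this quality in C minor, but it lies a perfect fifth above F (iv), so the chord functions as an applied dominant of iv.

V7/iv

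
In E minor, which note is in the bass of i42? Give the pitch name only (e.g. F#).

i in E minor has root E; the chord is E-G-B-D.
The figure 42 means third inversion — the seventh is in the bass.

D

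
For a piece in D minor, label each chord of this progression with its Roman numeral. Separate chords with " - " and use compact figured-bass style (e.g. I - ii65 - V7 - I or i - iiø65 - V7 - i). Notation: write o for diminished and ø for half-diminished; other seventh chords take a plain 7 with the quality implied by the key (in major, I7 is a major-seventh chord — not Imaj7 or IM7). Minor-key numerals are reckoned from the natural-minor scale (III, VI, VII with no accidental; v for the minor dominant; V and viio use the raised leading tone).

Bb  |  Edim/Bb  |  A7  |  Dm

VI - iio64 - V7 - i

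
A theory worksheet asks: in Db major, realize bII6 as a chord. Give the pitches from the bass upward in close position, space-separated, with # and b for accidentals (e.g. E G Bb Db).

bII6 is the Neapolitan sixth — a major triad on the lowered second degree, here in its customary first inversion. In Db major that root is Ebb.
So the chord is Ebb-Gb-Bbb.
The figured bass 6 indicates first inversion, placing the third (Gb) in the bass: Gb-Bbb-Ebb.

Gb Bbb Ebb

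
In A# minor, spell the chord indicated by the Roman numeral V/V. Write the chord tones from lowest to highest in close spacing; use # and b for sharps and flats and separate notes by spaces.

B# D## F##

The slash means an applied dominant: we want the dominant of V. In A# minor, V is E# major, and its dominant is built on B#.
Building a major triad on B# gives B#-D##-F##.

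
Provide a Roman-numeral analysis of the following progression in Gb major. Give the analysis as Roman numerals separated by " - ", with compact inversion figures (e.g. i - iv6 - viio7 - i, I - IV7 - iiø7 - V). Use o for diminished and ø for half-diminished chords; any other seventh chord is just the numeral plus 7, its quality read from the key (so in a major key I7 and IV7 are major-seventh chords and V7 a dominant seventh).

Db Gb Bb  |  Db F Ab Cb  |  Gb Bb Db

I64 - V7 - I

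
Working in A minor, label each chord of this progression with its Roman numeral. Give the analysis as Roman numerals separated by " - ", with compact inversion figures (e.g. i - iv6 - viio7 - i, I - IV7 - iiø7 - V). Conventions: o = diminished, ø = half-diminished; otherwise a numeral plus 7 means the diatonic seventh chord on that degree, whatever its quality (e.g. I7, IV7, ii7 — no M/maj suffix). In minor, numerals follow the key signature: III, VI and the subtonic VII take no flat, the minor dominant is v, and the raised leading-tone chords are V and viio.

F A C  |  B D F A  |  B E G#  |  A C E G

VI - iiø7 - V64 - i7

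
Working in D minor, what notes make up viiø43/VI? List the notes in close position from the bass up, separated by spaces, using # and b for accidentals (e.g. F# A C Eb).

Eb G A C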